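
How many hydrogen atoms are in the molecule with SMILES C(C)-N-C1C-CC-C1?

15

Hydrogens are implicit in SMILES; fill each atom to its normal valence:
  5 × C: 2 H each → 10
  1 × C: 3 H
  1 × C: 1 H
  1 × N: 1 H
  Total hydrogens = 15.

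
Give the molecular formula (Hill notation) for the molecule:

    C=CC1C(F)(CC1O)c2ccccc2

C12H13FO

Heavy atoms from the SMILES: 12 C, 1 F, 1 O.
Implicit hydrogens by atom environment:
  5 × C (aromatic): 1 H each → 5
  3 × C: 1 H each → 3
  2 × C: 2 H each → 4
  1 × C: no H
  1 × C (aromatic): no H
  1 × F: no H
  1 × O: 1 H
  Total hydrogens = 13.
Molecular formula: C12H13FO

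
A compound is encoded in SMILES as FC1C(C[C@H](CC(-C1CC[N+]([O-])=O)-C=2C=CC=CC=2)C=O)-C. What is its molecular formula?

C17H22FNO3

Heavy atoms from the SMILES: 17 C, 1 F, 1 N, 3 O.
Implicit hydrogens by atom environment:
  6 × C: 1 H each → 6
  5 × C (aromatic): 1 H each → 5
  4 × C: 2 H each → 8
  2 × O: no H
  1 × C: 3 H
  1 × C (aromatic): no H
  1 × F: no H
  1 × N (charge +1): no H
  1 × O (charge -1): no H
  Total hydrogens = 22.
Molecular formula: C17H22FNO3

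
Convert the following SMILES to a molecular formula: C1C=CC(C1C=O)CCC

Heavy atoms from the SMILES: 9 C, 1 O.
Implicit hydrogens by atom environment:
  5 × C: 1 H each → 5
  3 × C: 2 H each → 6
  1 × C: 3 H
  1 × O: no H
  Total hydrogens = 14.
Molecular formula: C9H14O

C9H14O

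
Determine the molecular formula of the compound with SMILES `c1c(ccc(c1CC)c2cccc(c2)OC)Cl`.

C15H15ClO

Heavy atoms from the SMILES: 15 C, 1 Cl, 1 O.
Implicit hydrogens by atom environment:
  7 × C (aromatic): 1 H each → 7
  5 × C (aromatic): no H
  2 × C: 3 H each → 6
  1 × C: 2 H
  1 × Cl: no H
  1 × O: no H
  Total hydrogens = 15.
Molecular formula: C15H15ClO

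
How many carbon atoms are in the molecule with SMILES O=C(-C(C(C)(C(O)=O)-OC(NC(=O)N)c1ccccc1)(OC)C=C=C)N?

The symbol for carbon appears 17 times in the SMILES. Lowercase c denotes aromatic carbon and counts toward C.

17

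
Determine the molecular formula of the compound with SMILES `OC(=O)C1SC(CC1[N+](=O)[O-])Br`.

C5H6BrNO4S

Heavy atoms from the SMILES: 1 Br, 5 C, 1 N, 4 O, 1 S.
Implicit hydrogens by atom environment:
  3 × C: 1 H each → 3
  2 × O: no H
  1 × Br: no H
  1 × C: 2 H
  1 × C: no H
  1 × N (charge +1): no H
  1 × O: 1 H
  1 × O (charge -1): no H
  1 × S: no H
  Total hydrogens = 6.
Molecular formula: C5H6BrNO4S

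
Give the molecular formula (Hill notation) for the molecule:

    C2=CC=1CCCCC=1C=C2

Heavy atoms from the SMILES: 10 C.
Implicit hydrogens by atom environment:
  4 × C: 2 H each → 8
  4 × C (aromatic): 1 H each → 4
  2 × C (aromatic): no H
  Total hydrogens = 12.
Molecular formula: C10H12

C10H12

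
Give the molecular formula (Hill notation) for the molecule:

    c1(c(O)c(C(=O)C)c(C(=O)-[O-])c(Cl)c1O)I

C9H5ClIO5-

Heavy atoms from the SMILES: 9 C, 1 Cl, 1 I, 5 O.
Implicit hydrogens by atom environment:
  6 × C (aromatic): no H
  2 × C: no H
  2 × O: 1 H each → 2
  2 × O: no H
  1 × C: 3 H
  1 × Cl: no H
  1 × I: no H
  1 × O (charge -1): no H
  Total hydrogens = 5.
Net charge -1.
Molecular formula: C9H5ClIO5-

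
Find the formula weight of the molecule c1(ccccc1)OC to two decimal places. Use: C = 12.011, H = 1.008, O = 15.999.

108.14

Molecular formula: C7H8O.
M = 7×12.011 + 8×1.008 + 1×15.999 = 108.14 g/mol.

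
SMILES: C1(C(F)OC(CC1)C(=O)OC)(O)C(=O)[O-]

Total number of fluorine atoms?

1

The symbol for fluorine appears 1 time in the SMILES.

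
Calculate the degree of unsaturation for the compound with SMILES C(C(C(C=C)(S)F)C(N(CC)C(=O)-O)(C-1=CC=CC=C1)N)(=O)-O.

Molecular formula from the SMILES: C15H19FN2O4S.
DoU = (2C + 2 + N − H − X)/2 = (2·15 + 2 + 2 − 19 − 1)/2 = 14/2 = 7.
(Structurally: 1 ring(s) + 6 π bond(s) = 7.)

7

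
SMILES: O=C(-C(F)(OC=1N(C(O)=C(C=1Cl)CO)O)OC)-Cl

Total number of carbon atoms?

The symbol for carbon appears 8 times in the SMILES. (Cl is a single chlorine, not C + l.)

8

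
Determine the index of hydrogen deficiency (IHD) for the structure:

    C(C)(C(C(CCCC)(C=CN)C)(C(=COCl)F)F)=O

Molecular formula from the SMILES: C13H20ClF2NO2.
DoU = (2C + 2 + N − H − X)/2 = (2·13 + 2 + 1 − 20 − 3)/2 = 6/2 = 3.
(Structurally: 0 ring(s) + 3 π bond(s) = 3.)

3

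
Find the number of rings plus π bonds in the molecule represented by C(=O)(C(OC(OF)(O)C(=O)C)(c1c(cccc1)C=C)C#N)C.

9

Molecular formula from the SMILES: C15H14FNO5.
DoU = (2C + 2 + N − H − X)/2 = (2·15 + 2 + 1 − 14 − 1)/2 = 18/2 = 9.
(Structurally: 1 ring(s) + 8 π bond(s) = 9.)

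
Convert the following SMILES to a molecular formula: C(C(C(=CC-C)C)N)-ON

Heavy atoms from the SMILES: 7 C, 2 N, 1 O.
Implicit hydrogens by atom environment:
  2 × C: 3 H each → 6
  2 × C: 2 H each → 4
  2 × C: 1 H each → 2
  2 × N: 2 H each → 4
  1 × C: no H
  1 × O: no H
  Total hydrogens = 16.
Molecular formula: C7H16N2O

C7H16N2O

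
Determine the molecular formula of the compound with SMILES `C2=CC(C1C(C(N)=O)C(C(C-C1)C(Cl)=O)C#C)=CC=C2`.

C16H16ClNO2

Heavy atoms from the SMILES: 16 C, 1 Cl, 1 N, 2 O.
Implicit hydrogens by atom environment:
  5 × C: 1 H each → 5
  5 × C (aromatic): 1 H each → 5
  3 × C: no H
  2 × C: 2 H each → 4
  2 × O: no H
  1 × C (aromatic): no H
  1 × Cl: no H
  1 × N: 2 H
  Total hydrogens = 16.
Molecular formula: C16H16ClNO2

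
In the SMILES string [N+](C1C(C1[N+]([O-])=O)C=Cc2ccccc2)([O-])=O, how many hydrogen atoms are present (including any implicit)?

10

Hydrogens are implicit in SMILES; fill each atom to its normal valence:
  5 × C: 1 H each → 5
  5 × C (aromatic): 1 H each → 5
  2 × N (charge +1): no H
  2 × O: no H
  2 × O (charge -1): no H
  1 × C (aromatic): no H
  Total hydrogens = 10.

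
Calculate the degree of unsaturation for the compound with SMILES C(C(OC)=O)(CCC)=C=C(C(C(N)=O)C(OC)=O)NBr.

Molecular formula from the SMILES: C12H17BrN2O5.
DoU = (2C + 2 + N − H − X)/2 = (2·12 + 2 + 2 − 17 − 1)/2 = 10/2 = 5.
(Structurally: 0 ring(s) + 5 π bond(s) = 5.)

5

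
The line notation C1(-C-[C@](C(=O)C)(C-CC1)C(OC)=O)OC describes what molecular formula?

Heavy atoms from the SMILES: 11 C, 4 O.
Implicit hydrogens by atom environment:
  4 × C: 2 H each → 8
  4 × O: no H
  3 × C: 3 H each → 9
  3 × C: no H
  1 × C: 1 H
  Total hydrogens = 18.
Molecular formula: C11H18O4

C11H18O4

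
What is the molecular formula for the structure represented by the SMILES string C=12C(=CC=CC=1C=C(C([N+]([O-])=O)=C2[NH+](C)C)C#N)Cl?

C13H11ClN3O2+

Heavy atoms from the SMILES: 13 C, 1 Cl, 3 N, 2 O.
Implicit hydrogens by atom environment:
  6 × C (aromatic): no H
  4 × C (aromatic): 1 H each → 4
  2 × C: 3 H each → 6
  1 × C: no H
  1 × Cl: no H
  1 × N (charge +1): 1 H
  1 × N: no H
  1 × N (charge +1): no H
  1 × O: no H
  1 × O (charge -1): no H
  Total hydrogens = 11.
Net charge +1.
Molecular formula: C13H11ClN3O2+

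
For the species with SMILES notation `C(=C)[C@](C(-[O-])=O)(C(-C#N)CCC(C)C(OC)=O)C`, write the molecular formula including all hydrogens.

Heavy atoms from the SMILES: 13 C, 1 N, 4 O.
Implicit hydrogens by atom environment:
  4 × C: no H
  3 × C: 3 H each → 9
  3 × C: 2 H each → 6
  3 × C: 1 H each → 3
  3 × O: no H
  1 × N: no H
  1 × O (charge -1): no H
  Total hydrogens = 18.
Net charge -1.
Molecular formula: C13H18NO4-

C13H18NO4-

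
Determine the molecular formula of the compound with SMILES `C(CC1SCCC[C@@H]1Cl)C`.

Heavy atoms from the SMILES: 8 C, 1 Cl, 1 S.
Implicit hydrogens by atom environment:
  5 × C: 2 H each → 10
  2 × C: 1 H each → 2
  1 × C: 3 H
  1 × Cl: no H
  1 × S: no H
  Total hydrogens = 15.
Molecular formula: C8H15ClS

C8H15ClS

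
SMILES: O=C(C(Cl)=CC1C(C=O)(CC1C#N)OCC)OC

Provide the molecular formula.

Heavy atoms from the SMILES: 12 C, 1 Cl, 1 N, 4 O.
Implicit hydrogens by atom environment:
  4 × C: 1 H each → 4
  4 × C: no H
  4 × O: no H
  2 × C: 3 H each → 6
  2 × C: 2 H each → 4
  1 × Cl: no H
  1 × N: no H
  Total hydrogens = 14.
Molecular formula: C12H14ClNO4

C12H14ClNO4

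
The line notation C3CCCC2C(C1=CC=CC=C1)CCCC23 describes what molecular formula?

Heavy atoms from the SMILES: 16 C.
Implicit hydrogens by atom environment:
  7 × C: 2 H each → 14
  5 × C (aromatic): 1 H each → 5
  3 × C: 1 H each → 3
  1 × C (aromatic): no H
  Total hydrogens = 22.
Molecular formula: C16H22

C16H22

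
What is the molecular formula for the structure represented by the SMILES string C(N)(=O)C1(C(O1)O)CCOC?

C6H11NO4

Heavy atoms from the SMILES: 6 C, 1 N, 4 O.
Implicit hydrogens by atom environment:
  3 × O: no H
  2 × C: 2 H each → 4
  2 × C: no H
  1 × C: 3 H
  1 × C: 1 H
  1 × N: 2 H
  1 × O: 1 H
  Total hydrogens = 11.
Molecular formula: C6H11NO4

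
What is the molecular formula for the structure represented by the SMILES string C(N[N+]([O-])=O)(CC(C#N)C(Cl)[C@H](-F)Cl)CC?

C8H12Cl2FN3O2

Heavy atoms from the SMILES: 8 C, 2 Cl, 1 F, 3 N, 2 O.
Implicit hydrogens by atom environment:
  4 × C: 1 H each → 4
  2 × C: 2 H each → 4
  2 × Cl: no H
  1 × C: 3 H
  1 × C: no H
  1 × F: no H
  1 × N: 1 H
  1 × N: no H
  1 × N (charge +1): no H
  1 × O: no H
  1 × O (charge -1): no H
  Total hydrogens = 12.
Molecular formula: C8H12Cl2FN3O2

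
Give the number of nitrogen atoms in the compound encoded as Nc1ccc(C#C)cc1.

1

The symbol for nitrogen appears 1 time in the SMILES.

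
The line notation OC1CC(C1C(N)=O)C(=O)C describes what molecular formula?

C7H11NO3

Heavy atoms from the SMILES: 7 C, 1 N, 3 O.
Implicit hydrogens by atom environment:
  3 × C: 1 H each → 3
  2 × C: no H
  2 × O: no H
  1 × C: 3 H
  1 × C: 2 H
  1 × N: 2 H
  1 × O: 1 H
  Total hydrogens = 11.
Molecular formula: C7H11NO3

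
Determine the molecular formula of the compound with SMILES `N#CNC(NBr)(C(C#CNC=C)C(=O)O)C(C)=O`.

C10H11BrN4O3

Heavy atoms from the SMILES: 1 Br, 10 C, 4 N, 3 O.
Implicit hydrogens by atom environment:
  6 × C: no H
  3 × N: 1 H each → 3
  2 × C: 1 H each → 2
  2 × O: no H
  1 × Br: no H
  1 × C: 3 H
  1 × C: 2 H
  1 × N: no H
  1 × O: 1 H
  Total hydrogens = 11.
Molecular formula: C10H11BrN4O3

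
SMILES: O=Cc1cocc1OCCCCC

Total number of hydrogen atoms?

Hydrogens are implicit in SMILES; fill each atom to its normal valence:
  4 × C: 2 H each → 8
  2 × C (aromatic): 1 H each → 2
  2 × C (aromatic): no H
  2 × O: no H
  1 × C: 3 H
  1 × C: 1 H
  1 × O (aromatic): no H
  Total hydrogens = 14.

14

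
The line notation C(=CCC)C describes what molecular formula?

Heavy atoms from the SMILES: 5 C.
Implicit hydrogens by atom environment:
  2 × C: 3 H each → 6
  2 × C: 1 H each → 2
  1 × C: 2 H
  Total hydrogens = 10.
Molecular formula: C5H10

C5H10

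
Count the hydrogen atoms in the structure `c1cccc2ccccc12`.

Hydrogens are implicit in SMILES; fill each atom to its normal valence:
  8 × C (aromatic): 1 H each → 8
  2 × C (aromatic): no H
  Total hydrogens = 8.

8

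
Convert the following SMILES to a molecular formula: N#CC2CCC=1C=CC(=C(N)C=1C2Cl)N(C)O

C12H14ClN3O

Heavy atoms from the SMILES: 12 C, 1 Cl, 3 N, 1 O.
Implicit hydrogens by atom environment:
  4 × C (aromatic): no H
  2 × C: 2 H each → 4
  2 × C (aromatic): 1 H each → 2
  2 × C: 1 H each → 2
  2 × N: no H
  1 × C: 3 H
  1 × C: no H
  1 × Cl: no H
  1 × N: 2 H
  1 × O: 1 H
  Total hydrogens = 14.
Molecular formula: C12H14ClN3O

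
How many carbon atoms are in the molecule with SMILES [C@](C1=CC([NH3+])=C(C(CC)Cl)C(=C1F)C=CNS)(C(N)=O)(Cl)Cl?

13

The symbol for carbon appears 13 times in the SMILES. (Cl is a single chlorine, not C + l.)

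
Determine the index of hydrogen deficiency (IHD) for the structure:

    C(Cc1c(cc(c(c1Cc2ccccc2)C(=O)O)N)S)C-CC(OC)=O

10

Molecular formula from the SMILES: C20H23NO4S.
DoU = (2C + 2 + N − H − X)/2 = (2·20 + 2 + 1 − 23 − 0)/2 = 20/2 = 10.
(Structurally: 2 ring(s) + 8 π bond(s) = 10.)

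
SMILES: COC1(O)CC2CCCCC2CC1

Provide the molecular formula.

C11H20O2

Heavy atoms from the SMILES: 11 C, 2 O.
Implicit hydrogens by atom environment:
  7 × C: 2 H each → 14
  2 × C: 1 H each → 2
  1 × C: 3 H
  1 × C: no H
  1 × O: 1 H
  1 × O: no H
  Total hydrogens = 20.
Molecular formula: C11H20O2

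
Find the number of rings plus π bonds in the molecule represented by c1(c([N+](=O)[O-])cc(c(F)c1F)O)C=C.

Molecular formula from the SMILES: C8H5F2NO3.
DoU = (2C + 2 + N − H − X)/2 = (2·8 + 2 + 1 − 5 − 2)/2 = 12/2 = 6.
(Structurally: 1 ring(s) + 5 π bond(s) = 6.)

6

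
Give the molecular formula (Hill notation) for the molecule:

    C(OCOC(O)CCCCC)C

C9H20O3

Heavy atoms from the SMILES: 9 C, 3 O.
Implicit hydrogens by atom environment:
  6 × C: 2 H each → 12
  2 × C: 3 H each → 6
  2 × O: no H
  1 × C: 1 H
  1 × O: 1 H
  Total hydrogens = 20.
Molecular formula: C9H20O3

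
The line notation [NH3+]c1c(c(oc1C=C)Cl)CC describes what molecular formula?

Heavy atoms from the SMILES: 8 C, 1 Cl, 1 N, 1 O.
Implicit hydrogens by atom environment:
  4 × C (aromatic): no H
  2 × C: 2 H each → 4
  1 × C: 3 H
  1 × C: 1 H
  1 × Cl: no H
  1 × N (charge +1): 3 H
  1 × O (aromatic): no H
  Total hydrogens = 11.
Net charge +1.
Molecular formula: C8H11ClNO+

C8H11ClNO+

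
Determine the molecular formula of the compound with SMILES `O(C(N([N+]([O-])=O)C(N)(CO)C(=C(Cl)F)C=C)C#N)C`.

Heavy atoms from the SMILES: 9 C, 1 Cl, 1 F, 4 N, 4 O.
Implicit hydrogens by atom environment:
  4 × C: no H
  2 × C: 2 H each → 4
  2 × C: 1 H each → 2
  2 × N: no H
  2 × O: no H
  1 × C: 3 H
  1 × Cl: no H
  1 × F: no H
  1 × N: 2 H
  1 × N (charge +1): no H
  1 × O: 1 H
  1 × O (charge -1): no H
  Total hydrogens = 12.
Molecular formula: C9H12ClFN4O4

C9H12ClFN4O4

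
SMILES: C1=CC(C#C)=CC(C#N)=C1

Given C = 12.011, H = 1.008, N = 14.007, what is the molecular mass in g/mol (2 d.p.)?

Molecular formula: C9H5N.
M = 9×12.011 + 5×1.008 + 1×14.007 = 127.15 g/mol.

127.15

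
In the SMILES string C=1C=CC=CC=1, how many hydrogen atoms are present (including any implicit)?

Hydrogens are implicit in SMILES; fill each atom to its normal valence:
  6 × C (aromatic): 1 H each → 6
  Total hydrogens = 6.

6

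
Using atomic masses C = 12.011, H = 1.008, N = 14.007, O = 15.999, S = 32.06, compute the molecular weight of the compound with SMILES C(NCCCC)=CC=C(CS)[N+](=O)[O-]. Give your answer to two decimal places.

216.30

Molecular formula: C9H16N2O2S.
M = 9×12.011 + 16×1.008 + 2×14.007 + 2×15.999 + 1×32.06 = 216.30 g/mol.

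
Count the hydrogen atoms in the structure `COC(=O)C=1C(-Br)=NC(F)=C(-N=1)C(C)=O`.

Hydrogens are implicit in SMILES; fill each atom to its normal valence:
  4 × C (aromatic): no H
  3 × O: no H
  2 × C: 3 H each → 6
  2 × C: no H
  2 × N (aromatic): no H
  1 × Br: no H
  1 × F: no H
  Total hydrogens = 6.

6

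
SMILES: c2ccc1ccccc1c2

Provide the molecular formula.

C10H8

Heavy atoms from the SMILES: 10 C.
Implicit hydrogens by atom environment:
  8 × C (aromatic): 1 H each → 8
  2 × C (aromatic): no H
  Total hydrogens = 8.
Molecular formula: C10H8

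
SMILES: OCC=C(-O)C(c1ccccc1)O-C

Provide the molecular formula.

C11H14O3

Heavy atoms from the SMILES: 11 C, 3 O.
Implicit hydrogens by atom environment:
  5 × C (aromatic): 1 H each → 5
  2 × C: 1 H each → 2
  2 × O: 1 H each → 2
  1 × C: 3 H
  1 × C: 2 H
  1 × C: no H
  1 × C (aromatic): no H
  1 × O: no H
  Total hydrogens = 14.
Molecular formula: C11H14O3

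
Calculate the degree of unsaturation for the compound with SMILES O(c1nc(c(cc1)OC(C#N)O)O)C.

Molecular formula from the SMILES: C8H8N2O4.
DoU = (2C + 2 + N − H − X)/2 = (2·8 + 2 + 2 − 8 − 0)/2 = 12/2 = 6.
(Structurally: 1 ring(s) + 5 π bond(s) = 6.)

6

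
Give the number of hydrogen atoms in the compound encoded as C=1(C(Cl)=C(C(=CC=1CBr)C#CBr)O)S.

Hydrogens are implicit in SMILES; fill each atom to its normal valence:
  5 × C (aromatic): no H
  2 × Br: no H
  2 × C: no H
  1 × C: 2 H
  1 × C (aromatic): 1 H
  1 × Cl: no H
  1 × O: 1 H
  1 × S: 1 H
  Total hydrogens = 5.

5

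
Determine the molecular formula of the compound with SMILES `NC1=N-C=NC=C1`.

Heavy atoms from the SMILES: 4 C, 3 N.
Implicit hydrogens by atom environment:
  3 × C (aromatic): 1 H each → 3
  2 × N (aromatic): no H
  1 × C (aromatic): no H
  1 × N: 2 H
  Total hydrogens = 5.
Molecular formula: C4H5N3

C4H5N3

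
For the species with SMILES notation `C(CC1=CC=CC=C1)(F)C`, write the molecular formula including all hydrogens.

C9H11F

Heavy atoms from the SMILES: 9 C, 1 F.
Implicit hydrogens by atom environment:
  5 × C (aromatic): 1 H each → 5
  1 × C: 3 H
  1 × C: 2 H
  1 × C: 1 H
  1 × C (aromatic): no H
  1 × F: no H
  Total hydrogens = 11.
Molecular formula: C9H11F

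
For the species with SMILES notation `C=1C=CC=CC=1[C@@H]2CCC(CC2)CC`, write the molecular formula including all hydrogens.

C14H20

Heavy atoms from the SMILES: 14 C.
Implicit hydrogens by atom environment:
  5 × C: 2 H each → 10
  5 × C (aromatic): 1 H each → 5
  2 × C: 1 H each → 2
  1 × C: 3 H
  1 × C (aromatic): no H
  Total hydrogens = 20.
Molecular formula: C14H20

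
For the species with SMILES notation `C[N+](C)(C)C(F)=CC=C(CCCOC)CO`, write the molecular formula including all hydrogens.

Heavy atoms from the SMILES: 12 C, 1 F, 1 N, 2 O.
Implicit hydrogens by atom environment:
  4 × C: 3 H each → 12
  4 × C: 2 H each → 8
  2 × C: 1 H each → 2
  2 × C: no H
  1 × F: no H
  1 × N (charge +1): no H
  1 × O: 1 H
  1 × O: no H
  Total hydrogens = 23.
Net charge +1.
Molecular formula: C12H23FNO2+

C12H23FNO2+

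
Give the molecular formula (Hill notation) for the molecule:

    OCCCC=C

C5H10O

Heavy atoms from the SMILES: 5 C, 1 O.
Implicit hydrogens by atom environment:
  4 × C: 2 H each → 8
  1 × C: 1 H
  1 × O: 1 H
  Total hydrogens = 10.
Molecular formula: C5H10O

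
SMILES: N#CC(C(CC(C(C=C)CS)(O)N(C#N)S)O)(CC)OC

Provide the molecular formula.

Heavy atoms from the SMILES: 13 C, 3 N, 3 O, 2 S.
Implicit hydrogens by atom environment:
  4 × C: 2 H each → 8
  4 × C: no H
  3 × C: 1 H each → 3
  3 × N: no H
  2 × C: 3 H each → 6
  2 × O: 1 H each → 2
  2 × S: 1 H each → 2
  1 × O: no H
  Total hydrogens = 21.
Molecular formula: C13H21N3O3S2

C13H21N3O3S2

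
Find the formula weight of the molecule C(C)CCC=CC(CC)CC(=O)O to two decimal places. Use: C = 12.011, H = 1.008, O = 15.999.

184.28

Molecular formula: C11H20O2.
M = 11×12.011 + 20×1.008 + 2×15.999 = 184.28 g/mol.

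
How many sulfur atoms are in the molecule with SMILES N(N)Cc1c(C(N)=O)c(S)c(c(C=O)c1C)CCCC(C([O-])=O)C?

1

The symbol for sulfur appears 1 time in the SMILES.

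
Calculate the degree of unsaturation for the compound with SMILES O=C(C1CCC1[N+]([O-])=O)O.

3

Molecular formula from the SMILES: C5H7NO4.
DoU = (2C + 2 + N − H − X)/2 = (2·5 + 2 + 1 − 7 − 0)/2 = 6/2 = 3.
(Structurally: 1 ring(s) + 2 π bond(s) = 3.)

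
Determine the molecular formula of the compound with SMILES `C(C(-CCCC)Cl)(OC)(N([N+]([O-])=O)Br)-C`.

Heavy atoms from the SMILES: 1 Br, 8 C, 1 Cl, 2 N, 3 O.
Implicit hydrogens by atom environment:
  3 × C: 3 H each → 9
  3 × C: 2 H each → 6
  2 × O: no H
  1 × Br: no H
  1 × C: 1 H
  1 × C: no H
  1 × Cl: no H
  1 × N: no H
  1 × N (charge +1): no H
  1 × O (charge -1): no H
  Total hydrogens = 16.
Molecular formula: C8H16BrClN2O3

C8H16BrClN2O3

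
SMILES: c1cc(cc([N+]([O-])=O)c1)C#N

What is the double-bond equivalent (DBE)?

7

Molecular formula from the SMILES: C7H4N2O2.
DoU = (2C + 2 + N − H − X)/2 = (2·7 + 2 + 2 − 4 − 0)/2 = 14/2 = 7.
(Structurally: 1 ring(s) + 6 π bond(s) = 7.)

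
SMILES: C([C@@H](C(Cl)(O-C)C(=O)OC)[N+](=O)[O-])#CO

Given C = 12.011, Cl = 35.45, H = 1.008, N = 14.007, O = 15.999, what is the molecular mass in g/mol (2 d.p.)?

Molecular formula: C7H8ClNO6.
M = 7×12.011 + 1×35.45 + 8×1.008 + 1×14.007 + 6×15.999 = 237.59 g/mol.

237.59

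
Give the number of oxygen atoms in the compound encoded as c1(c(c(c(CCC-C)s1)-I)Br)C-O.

The symbol for oxygen appears 1 time in the SMILES.

1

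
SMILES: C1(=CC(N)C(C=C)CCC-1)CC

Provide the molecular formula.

Heavy atoms from the SMILES: 11 C, 1 N.
Implicit hydrogens by atom environment:
  5 × C: 2 H each → 10
  4 × C: 1 H each → 4
  1 × C: 3 H
  1 × C: no H
  1 × N: 2 H
  Total hydrogens = 19.
Molecular formula: C11H19N

C11H19N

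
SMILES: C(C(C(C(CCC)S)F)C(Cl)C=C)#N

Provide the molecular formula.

Heavy atoms from the SMILES: 10 C, 1 Cl, 1 F, 1 N, 1 S.
Implicit hydrogens by atom environment:
  5 × C: 1 H each → 5
  3 × C: 2 H each → 6
  1 × C: 3 H
  1 × C: no H
  1 × Cl: no H
  1 × F: no H
  1 × N: no H
  1 × S: 1 H
  Total hydrogens = 15.
Molecular formula: C10H15ClFNS

C10H15ClFNS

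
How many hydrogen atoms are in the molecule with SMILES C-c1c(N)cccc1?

Hydrogens are implicit in SMILES; fill each atom to its normal valence:
  4 × C (aromatic): 1 H each → 4
  2 × C (aromatic): no H
  1 × C: 3 H
  1 × N: 2 H
  Total hydrogens = 9.

9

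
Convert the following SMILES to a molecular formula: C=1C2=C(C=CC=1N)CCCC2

Heavy atoms from the SMILES: 10 C, 1 N.
Implicit hydrogens by atom environment:
  4 × C: 2 H each → 8
  3 × C (aromatic): 1 H each → 3
  3 × C (aromatic): no H
  1 × N: 2 H
  Total hydrogens = 13.
Molecular formula: C10H13N

C10H13N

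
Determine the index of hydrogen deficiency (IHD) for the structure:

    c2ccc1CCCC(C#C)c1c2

7

Molecular formula from the SMILES: C12H12.
DoU = (2C + 2 + N − H − X)/2 = (2·12 + 2 + 0 − 12 − 0)/2 = 14/2 = 7.
(Structurally: 2 ring(s) + 5 π bond(s) = 7.)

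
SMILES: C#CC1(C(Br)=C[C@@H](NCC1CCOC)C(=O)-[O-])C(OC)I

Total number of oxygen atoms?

The symbol for oxygen appears 4 times in the SMILES.

4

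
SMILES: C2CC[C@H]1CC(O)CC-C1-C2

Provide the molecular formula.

Heavy atoms from the SMILES: 10 C, 1 O.
Implicit hydrogens by atom environment:
  7 × C: 2 H each → 14
  3 × C: 1 H each → 3
  1 × O: 1 H
  Total hydrogens = 18.
Molecular formula: C10H18O

C10H18O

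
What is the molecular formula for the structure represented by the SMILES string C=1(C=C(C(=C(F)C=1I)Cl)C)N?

Heavy atoms from the SMILES: 7 C, 1 Cl, 1 F, 1 I, 1 N.
Implicit hydrogens by atom environment:
  5 × C (aromatic): no H
  1 × C: 3 H
  1 × C (aromatic): 1 H
  1 × Cl: no H
  1 × F: no H
  1 × I: no H
  1 × N: 2 H
  Total hydrogens = 6.
Molecular formula: C7H6ClFIN

C7H6ClFIN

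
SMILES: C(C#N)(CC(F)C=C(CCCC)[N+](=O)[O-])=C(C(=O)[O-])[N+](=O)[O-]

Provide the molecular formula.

C12H13FN3O6-

Heavy atoms from the SMILES: 12 C, 1 F, 3 N, 6 O.
Implicit hydrogens by atom environment:
  5 × C: no H
  4 × C: 2 H each → 8
  3 × O: no H
  3 × O (charge -1): no H
  2 × C: 1 H each → 2
  2 × N (charge +1): no H
  1 × C: 3 H
  1 × F: no H
  1 × N: no H
  Total hydrogens = 13.
Net charge -1.
Molecular formula: C12H13FN3O6-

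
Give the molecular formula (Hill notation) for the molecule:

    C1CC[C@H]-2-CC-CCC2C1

Heavy atoms from the SMILES: 10 C.
Implicit hydrogens by atom environment:
  8 × C: 2 H each → 16
  2 × C: 1 H each → 2
  Total hydrogens = 18.
Molecular formula: C10H18

C10H18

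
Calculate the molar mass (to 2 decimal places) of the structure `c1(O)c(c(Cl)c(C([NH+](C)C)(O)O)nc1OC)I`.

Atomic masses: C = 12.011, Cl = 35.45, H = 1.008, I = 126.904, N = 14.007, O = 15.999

375.57

Molecular formula: C9H13ClIN2O4+.
M = 9×12.011 + 1×35.45 + 13×1.008 + 1×126.904 + 2×14.007 + 4×15.999 = 375.57 g/mol.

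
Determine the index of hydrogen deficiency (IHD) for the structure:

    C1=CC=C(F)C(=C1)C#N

Molecular formula from the SMILES: C7H4FN.
DoU = (2C + 2 + N − H − X)/2 = (2·7 + 2 + 1 − 4 − 1)/2 = 12/2 = 6.
(Structurally: 1 ring(s) + 5 π bond(s) = 6.)

6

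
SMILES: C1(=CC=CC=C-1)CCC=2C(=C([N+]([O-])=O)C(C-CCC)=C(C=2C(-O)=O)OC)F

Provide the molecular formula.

C20H22FNO5

Heavy atoms from the SMILES: 20 C, 1 F, 1 N, 5 O.
Implicit hydrogens by atom environment:
  7 × C (aromatic): no H
  5 × C: 2 H each → 10
  5 × C (aromatic): 1 H each → 5
  3 × O: no H
  2 × C: 3 H each → 6
  1 × C: no H
  1 × F: no H
  1 × N (charge +1): no H
  1 × O: 1 H
  1 × O (charge -1): no H
  Total hydrogens = 22.
Molecular formula: C20H22FNO5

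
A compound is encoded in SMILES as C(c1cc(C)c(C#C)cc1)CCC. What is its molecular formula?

C13H16

Heavy atoms from the SMILES: 13 C.
Implicit hydrogens by atom environment:
  3 × C: 2 H each → 6
  3 × C (aromatic): 1 H each → 3
  3 × C (aromatic): no H
  2 × C: 3 H each → 6
  1 × C: 1 H
  1 × C: no H
  Total hydrogens = 16.
Molecular formula: C13H16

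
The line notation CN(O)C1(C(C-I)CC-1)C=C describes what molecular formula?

C8H14INO

Heavy atoms from the SMILES: 8 C, 1 I, 1 N, 1 O.
Implicit hydrogens by atom environment:
  4 × C: 2 H each → 8
  2 × C: 1 H each → 2
  1 × C: 3 H
  1 × C: no H
  1 × I: no H
  1 × N: no H
  1 × O: 1 H
  Total hydrogens = 14.
Molecular formula: C8H14INO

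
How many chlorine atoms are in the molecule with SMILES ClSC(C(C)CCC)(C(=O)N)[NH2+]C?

1

The symbol for chlorine appears 1 time in the SMILES.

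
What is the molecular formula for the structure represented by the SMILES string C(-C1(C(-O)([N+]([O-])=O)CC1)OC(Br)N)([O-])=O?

Heavy atoms from the SMILES: 1 Br, 6 C, 2 N, 6 O.
Implicit hydrogens by atom environment:
  3 × C: no H
  3 × O: no H
  2 × C: 2 H each → 4
  2 × O (charge -1): no H
  1 × Br: no H
  1 × C: 1 H
  1 × N: 2 H
  1 × N (charge +1): no H
  1 × O: 1 H
  Total hydrogens = 8.
Net charge -1.
Molecular formula: C6H8BrN2O6-

C6H8BrN2O6-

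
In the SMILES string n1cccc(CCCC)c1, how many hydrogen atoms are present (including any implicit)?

13

Hydrogens are implicit in SMILES; fill each atom to its normal valence:
  4 × C (aromatic): 1 H each → 4
  3 × C: 2 H each → 6
  1 × C: 3 H
  1 × C (aromatic): no H
  1 × N (aromatic): no H
  Total hydrogens = 13.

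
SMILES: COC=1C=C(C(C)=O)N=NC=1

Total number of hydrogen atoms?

Hydrogens are implicit in SMILES; fill each atom to its normal valence:
  2 × C: 3 H each → 6
  2 × C (aromatic): 1 H each → 2
  2 × C (aromatic): no H
  2 × N (aromatic): no H
  2 × O: no H
  1 × C: no H
  Total hydrogens = 8.

8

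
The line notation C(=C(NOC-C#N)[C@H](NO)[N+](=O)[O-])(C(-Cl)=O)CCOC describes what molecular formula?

C9H13ClN4O6

Heavy atoms from the SMILES: 9 C, 1 Cl, 4 N, 6 O.
Implicit hydrogens by atom environment:
  4 × C: no H
  4 × O: no H
  3 × C: 2 H each → 6
  2 × N: 1 H each → 2
  1 × C: 3 H
  1 × C: 1 H
  1 × Cl: no H
  1 × N (charge +1): no H
  1 × N: no H
  1 × O: 1 H
  1 × O (charge -1): no H
  Total hydrogens = 13.
Molecular formula: C9H13ClN4O6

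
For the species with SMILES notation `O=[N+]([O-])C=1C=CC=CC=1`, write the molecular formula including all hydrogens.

C6H5NO2

Heavy atoms from the SMILES: 6 C, 1 N, 2 O.
Implicit hydrogens by atom environment:
  5 × C (aromatic): 1 H each → 5
  1 × C (aromatic): no H
  1 × N (charge +1): no H
  1 × O: no H
  1 × O (charge -1): no H
  Total hydrogens = 5.
Molecular formula: C6H5NO2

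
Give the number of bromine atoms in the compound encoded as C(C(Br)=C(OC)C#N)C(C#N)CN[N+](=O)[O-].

1

The symbol for bromine appears 1 time in the SMILES.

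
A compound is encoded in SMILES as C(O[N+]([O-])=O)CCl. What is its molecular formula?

Heavy atoms from the SMILES: 2 C, 1 Cl, 1 N, 3 O.
Implicit hydrogens by atom environment:
  2 × C: 2 H each → 4
  2 × O: no H
  1 × Cl: no H
  1 × N (charge +1): no H
  1 × O (charge -1): no H
  Total hydrogens = 4.
Molecular formula: C2H4ClNO3

C2H4ClNO3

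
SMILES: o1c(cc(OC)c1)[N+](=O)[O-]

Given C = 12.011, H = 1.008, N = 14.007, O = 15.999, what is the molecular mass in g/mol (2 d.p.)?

Molecular formula: C5H5NO4.
M = 5×12.011 + 5×1.008 + 1×14.007 + 4×15.999 = 143.10 g/mol.

143.10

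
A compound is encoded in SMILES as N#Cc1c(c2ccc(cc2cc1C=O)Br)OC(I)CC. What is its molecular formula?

C15H11BrINO2

Heavy atoms from the SMILES: 1 Br, 15 C, 1 I, 1 N, 2 O.
Implicit hydrogens by atom environment:
  6 × C (aromatic): no H
  4 × C (aromatic): 1 H each → 4
  2 × C: 1 H each → 2
  2 × O: no H
  1 × Br: no H
  1 × C: 3 H
  1 × C: 2 H
  1 × C: no H
  1 × I: no H
  1 × N: no H
  Total hydrogens = 11.
Molecular formula: C15H11BrINO2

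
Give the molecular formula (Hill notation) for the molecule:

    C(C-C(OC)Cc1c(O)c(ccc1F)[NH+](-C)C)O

C13H21FNO3+

Heavy atoms from the SMILES: 13 C, 1 F, 1 N, 3 O.
Implicit hydrogens by atom environment:
  4 × C (aromatic): no H
  3 × C: 3 H each → 9
  3 × C: 2 H each → 6
  2 × C (aromatic): 1 H each → 2
  2 × O: 1 H each → 2
  1 × C: 1 H
  1 × F: no H
  1 × N (charge +1): 1 H
  1 × O: no H
  Total hydrogens = 21.
Net charge +1.
Molecular formula: C13H21FNO3+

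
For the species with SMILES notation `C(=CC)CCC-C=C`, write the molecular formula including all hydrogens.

C8H14

Heavy atoms from the SMILES: 8 C.
Implicit hydrogens by atom environment:
  4 × C: 2 H each → 8
  3 × C: 1 H each → 3
  1 × C: 3 H
  Total hydrogens = 14.
Molecular formula: C8H14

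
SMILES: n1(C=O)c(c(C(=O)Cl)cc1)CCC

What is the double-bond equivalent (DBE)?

Molecular formula from the SMILES: C9H10ClNO2.
DoU = (2C + 2 + N − H − X)/2 = (2·9 + 2 + 1 − 10 − 1)/2 = 10/2 = 5.
(Structurally: 1 ring(s) + 4 π bond(s) = 5.)

5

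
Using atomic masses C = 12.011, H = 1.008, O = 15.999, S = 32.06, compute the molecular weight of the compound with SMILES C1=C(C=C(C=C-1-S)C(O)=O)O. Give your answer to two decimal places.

Molecular formula: C7H6O3S.
M = 7×12.011 + 6×1.008 + 3×15.999 + 1×32.06 = 170.18 g/mol.

170.18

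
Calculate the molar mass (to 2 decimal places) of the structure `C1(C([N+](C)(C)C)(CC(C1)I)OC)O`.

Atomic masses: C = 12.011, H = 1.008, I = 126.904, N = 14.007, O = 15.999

300.16

Molecular formula: C9H19INO2+.
M = 9×12.011 + 19×1.008 + 1×126.904 + 1×14.007 + 2×15.999 = 300.16 g/mol.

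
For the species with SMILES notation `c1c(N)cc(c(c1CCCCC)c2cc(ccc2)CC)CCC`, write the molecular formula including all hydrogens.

C22H31N

Heavy atoms from the SMILES: 22 C, 1 N.
Implicit hydrogens by atom environment:
  7 × C: 2 H each → 14
  6 × C (aromatic): 1 H each → 6
  6 × C (aromatic): no H
  3 × C: 3 H each → 9
  1 × N: 2 H
  Total hydrogens = 31.
Molecular formula: C22H31N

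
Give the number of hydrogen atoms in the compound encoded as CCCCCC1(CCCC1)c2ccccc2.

24

Hydrogens are implicit in SMILES; fill each atom to its normal valence:
  8 × C: 2 H each → 16
  5 × C (aromatic): 1 H each → 5
  1 × C: 3 H
  1 × C: no H
  1 × C (aromatic): no H
  Total hydrogens = 24.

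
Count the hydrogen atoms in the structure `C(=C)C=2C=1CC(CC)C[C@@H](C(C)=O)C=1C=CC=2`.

20

Hydrogens are implicit in SMILES; fill each atom to its normal valence:
  4 × C: 2 H each → 8
  3 × C (aromatic): 1 H each → 3
  3 × C: 1 H each → 3
  3 × C (aromatic): no H
  2 × C: 3 H each → 6
  1 × C: no H
  1 × O: no H
  Total hydrogens = 20.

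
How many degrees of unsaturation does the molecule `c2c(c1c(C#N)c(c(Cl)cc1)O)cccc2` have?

Molecular formula from the SMILES: C13H8ClNO.
DoU = (2C + 2 + N − H − X)/2 = (2·13 + 2 + 1 − 8 − 1)/2 = 20/2 = 10.
(Structurally: 2 ring(s) + 8 π bond(s) = 10.)

10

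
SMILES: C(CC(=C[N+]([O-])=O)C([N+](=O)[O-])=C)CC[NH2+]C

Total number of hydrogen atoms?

Hydrogens are implicit in SMILES; fill each atom to its normal valence:
  5 × C: 2 H each → 10
  2 × C: no H
  2 × N (charge +1): no H
  2 × O: no H
  2 × O (charge -1): no H
  1 × C: 3 H
  1 × C: 1 H
  1 × N (charge +1): 2 H
  Total hydrogens = 16.

16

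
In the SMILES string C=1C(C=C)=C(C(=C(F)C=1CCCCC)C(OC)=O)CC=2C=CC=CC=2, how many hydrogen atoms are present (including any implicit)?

Hydrogens are implicit in SMILES; fill each atom to its normal valence:
  6 × C: 2 H each → 12
  6 × C (aromatic): 1 H each → 6
  6 × C (aromatic): no H
  2 × C: 3 H each → 6
  2 × O: no H
  1 × C: 1 H
  1 × C: no H
  1 × F: no H
  Total hydrogens = 25.

25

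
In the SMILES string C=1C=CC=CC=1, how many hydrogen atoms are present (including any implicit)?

Hydrogens are implicit in SMILES; fill each atom to its normal valence:
  6 × C (aromatic): 1 H each → 6
  Total hydrogens = 6.

6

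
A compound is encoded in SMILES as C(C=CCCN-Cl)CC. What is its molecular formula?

C7H14ClN

Heavy atoms from the SMILES: 7 C, 1 Cl, 1 N.
Implicit hydrogens by atom environment:
  4 × C: 2 H each → 8
  2 × C: 1 H each → 2
  1 × C: 3 H
  1 × Cl: no H
  1 × N: 1 H
  Total hydrogens = 14.
Molecular formula: C7H14ClN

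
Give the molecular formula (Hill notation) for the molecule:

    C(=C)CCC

Heavy atoms from the SMILES: 5 C.
Implicit hydrogens by atom environment:
  3 × C: 2 H each → 6
  1 × C: 3 H
  1 × C: 1 H
  Total hydrogens = 10.
Molecular formula: C5H10

C5H10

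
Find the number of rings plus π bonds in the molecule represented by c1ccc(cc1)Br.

Molecular formula from the SMILES: C6H5Br.
DoU = (2C + 2 + N − H − X)/2 = (2·6 + 2 + 0 − 5 − 1)/2 = 8/2 = 4.
(Structurally: 1 ring(s) + 3 π bond(s) = 4.)

4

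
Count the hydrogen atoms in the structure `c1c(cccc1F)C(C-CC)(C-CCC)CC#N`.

Hydrogens are implicit in SMILES; fill each atom to its normal valence:
  6 × C: 2 H each → 12
  4 × C (aromatic): 1 H each → 4
  2 × C: 3 H each → 6
  2 × C: no H
  2 × C (aromatic): no H
  1 × F: no H
  1 × N: no H
  Total hydrogens = 22.

22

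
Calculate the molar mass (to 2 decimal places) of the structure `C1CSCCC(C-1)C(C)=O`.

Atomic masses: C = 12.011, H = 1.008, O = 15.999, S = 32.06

Molecular formula: C8H14OS.
M = 8×12.011 + 14×1.008 + 1×15.999 + 1×32.06 = 158.26 g/mol.

158.26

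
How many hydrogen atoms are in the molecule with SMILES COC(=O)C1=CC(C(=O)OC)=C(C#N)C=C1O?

Hydrogens are implicit in SMILES; fill each atom to its normal valence:
  4 × C (aromatic): no H
  4 × O: no H
  3 × C: no H
  2 × C: 3 H each → 6
  2 × C (aromatic): 1 H each → 2
  1 × N: no H
  1 × O: 1 H
  Total hydrogens = 9.

9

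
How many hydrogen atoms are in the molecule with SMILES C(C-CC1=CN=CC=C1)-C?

Hydrogens are implicit in SMILES; fill each atom to its normal valence:
  4 × C (aromatic): 1 H each → 4
  3 × C: 2 H each → 6
  1 × C: 3 H
  1 × C (aromatic): no H
  1 × N (aromatic): no H
  Total hydrogens = 13.

13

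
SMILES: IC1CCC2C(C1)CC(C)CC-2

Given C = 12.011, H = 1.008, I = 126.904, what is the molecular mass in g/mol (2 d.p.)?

Molecular formula: C11H19I.
M = 11×12.011 + 19×1.008 + 1×126.904 = 278.18 g/mol.

278.18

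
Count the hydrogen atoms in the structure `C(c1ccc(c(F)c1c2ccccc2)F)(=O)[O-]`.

7

Hydrogens are implicit in SMILES; fill each atom to its normal valence:
  7 × C (aromatic): 1 H each → 7
  5 × C (aromatic): no H
  2 × F: no H
  1 × C: no H
  1 × O: no H
  1 × O (charge -1): no H
  Total hydrogens = 7.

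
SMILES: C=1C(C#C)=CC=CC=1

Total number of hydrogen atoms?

6

Hydrogens are implicit in SMILES; fill each atom to its normal valence:
  5 × C (aromatic): 1 H each → 5
  1 × C: 1 H
  1 × C (aromatic): no H
  1 × C: no H
  Total hydrogens = 6.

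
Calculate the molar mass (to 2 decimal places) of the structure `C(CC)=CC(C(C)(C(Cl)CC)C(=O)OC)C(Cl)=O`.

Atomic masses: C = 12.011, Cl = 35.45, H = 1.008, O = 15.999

Molecular formula: C13H20Cl2O3.
M = 13×12.011 + 2×35.45 + 20×1.008 + 3×15.999 = 295.20 g/mol.

295.20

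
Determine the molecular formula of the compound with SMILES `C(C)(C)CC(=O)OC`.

C6H12O2

Heavy atoms from the SMILES: 6 C, 2 O.
Implicit hydrogens by atom environment:
  3 × C: 3 H each → 9
  2 × O: no H
  1 × C: 2 H
  1 × C: 1 H
  1 × C: no H
  Total hydrogens = 12.
Molecular formula: C6H12O2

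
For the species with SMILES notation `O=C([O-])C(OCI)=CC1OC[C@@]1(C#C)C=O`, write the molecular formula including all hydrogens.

Heavy atoms from the SMILES: 10 C, 1 I, 5 O.
Implicit hydrogens by atom environment:
  4 × C: 1 H each → 4
  4 × C: no H
  4 × O: no H
  2 × C: 2 H each → 4
  1 × I: no H
  1 × O (charge -1): no H
  Total hydrogens = 8.
Net charge -1.
Molecular formula: C10H8IO5-

C10H8IO5-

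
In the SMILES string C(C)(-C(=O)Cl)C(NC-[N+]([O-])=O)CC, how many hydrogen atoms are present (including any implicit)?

Hydrogens are implicit in SMILES; fill each atom to its normal valence:
  2 × C: 3 H each → 6
  2 × C: 2 H each → 4
  2 × C: 1 H each → 2
  2 × O: no H
  1 × C: no H
  1 × Cl: no H
  1 × N: 1 H
  1 × N (charge +1): no H
  1 × O (charge -1): no H
  Total hydrogens = 13.

13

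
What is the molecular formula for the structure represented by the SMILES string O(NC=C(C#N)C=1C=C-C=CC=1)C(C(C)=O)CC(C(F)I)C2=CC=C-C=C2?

Heavy atoms from the SMILES: 21 C, 1 F, 1 I, 2 N, 2 O.
Implicit hydrogens by atom environment:
  10 × C (aromatic): 1 H each → 10
  4 × C: 1 H each → 4
  3 × C: no H
  2 × C (aromatic): no H
  2 × O: no H
  1 × C: 3 H
  1 × C: 2 H
  1 × F: no H
  1 × I: no H
  1 × N: 1 H
  1 × N: no H
  Total hydrogens = 20.
Molecular formula: C21H20FIN2O2

C21H20FIN2O2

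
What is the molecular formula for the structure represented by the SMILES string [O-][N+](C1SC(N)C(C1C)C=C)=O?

C7H12N2O2S

Heavy atoms from the SMILES: 7 C, 2 N, 2 O, 1 S.
Implicit hydrogens by atom environment:
  5 × C: 1 H each → 5
  1 × C: 3 H
  1 × C: 2 H
  1 × N: 2 H
  1 × N (charge +1): no H
  1 × O: no H
  1 × O (charge -1): no H
  1 × S: no H
  Total hydrogens = 12.
Molecular formula: C7H12N2O2S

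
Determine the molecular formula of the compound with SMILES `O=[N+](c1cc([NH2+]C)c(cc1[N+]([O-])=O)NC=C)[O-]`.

C9H11N4O4+

Heavy atoms from the SMILES: 9 C, 4 N, 4 O.
Implicit hydrogens by atom environment:
  4 × C (aromatic): no H
  2 × C (aromatic): 1 H each → 2
  2 × N (charge +1): no H
  2 × O: no H
  2 × O (charge -1): no H
  1 × C: 3 H
  1 × C: 2 H
  1 × C: 1 H
  1 × N (charge +1): 2 H
  1 × N: 1 H
  Total hydrogens = 11.
Net charge +1.
Molecular formula: C9H11N4O4+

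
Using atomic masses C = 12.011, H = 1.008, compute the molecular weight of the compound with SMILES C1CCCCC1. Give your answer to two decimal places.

Molecular formula: C6H12.
M = 6×12.011 + 12×1.008 = 84.16 g/mol.

84.16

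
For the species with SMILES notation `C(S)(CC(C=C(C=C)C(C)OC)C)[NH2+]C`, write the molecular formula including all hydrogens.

Heavy atoms from the SMILES: 12 C, 1 N, 1 O, 1 S.
Implicit hydrogens by atom environment:
  5 × C: 1 H each → 5
  4 × C: 3 H each → 12
  2 × C: 2 H each → 4
  1 × C: no H
  1 × N (charge +1): 2 H
  1 × O: no H
  1 × S: 1 H
  Total hydrogens = 24.
Net charge +1.
Molecular formula: C12H24NOS+

C12H24NOS+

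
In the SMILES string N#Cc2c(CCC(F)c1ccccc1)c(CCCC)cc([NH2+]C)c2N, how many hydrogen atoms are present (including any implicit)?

27

Hydrogens are implicit in SMILES; fill each atom to its normal valence:
  6 × C (aromatic): 1 H each → 6
  6 × C (aromatic): no H
  5 × C: 2 H each → 10
  2 × C: 3 H each → 6
  1 × C: 1 H
  1 × C: no H
  1 × F: no H
  1 × N: 2 H
  1 × N (charge +1): 2 H
  1 × N: no H
  Total hydrogens = 27.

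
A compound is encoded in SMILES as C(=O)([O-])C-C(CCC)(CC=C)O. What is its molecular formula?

C9H15O3-

Heavy atoms from the SMILES: 9 C, 3 O.
Implicit hydrogens by atom environment:
  5 × C: 2 H each → 10
  2 × C: no H
  1 × C: 3 H
  1 × C: 1 H
  1 × O: 1 H
  1 × O: no H
  1 × O (charge -1): no H
  Total hydrogens = 15.
Net charge -1.
Molecular formula: C9H15O3-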